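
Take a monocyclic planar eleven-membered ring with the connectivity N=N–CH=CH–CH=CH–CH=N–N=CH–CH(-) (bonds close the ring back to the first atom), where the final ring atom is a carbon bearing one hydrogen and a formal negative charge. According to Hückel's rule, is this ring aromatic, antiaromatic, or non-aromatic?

Antiaromatic

Check conjugation: the double-bond atoms are sp², each contributing one p electron; each =N– nitrogen is pyridine-type (lone pair in the sp² plane, one electron in the p orbital); the carbanion's lone pair occupies the p orbital — every position has a p orbital, so the cyclic π system is continuous.
Tallying contributions gives 5 × 2 = 10 from the double-bond units + 2 from the CH(-) atom = 12.
12 is a 4n count (n = 3), so the planar conjugated ring is antiaromatic.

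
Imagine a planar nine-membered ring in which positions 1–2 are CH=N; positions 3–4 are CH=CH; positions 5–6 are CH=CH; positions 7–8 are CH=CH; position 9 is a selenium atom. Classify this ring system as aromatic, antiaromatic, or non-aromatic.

Aromatic

All ring atoms are sp² and supply a p orbital to the ring (the double-bond atoms are sp², each contributing one p electron; the doubly-bonded nitrogens are pyridine-type — their lone pairs lie in the ring plane, leaving one electron in the p orbital; the selenium donates one lone pair from its p orbital); the conjugation is uninterrupted.
π-electron count: 4 × 2 = 8 from the double-bond units + 2 from the Se atom = 10.
With 10 π electrons (n = 2), the Hückel 4n+2 condition holds.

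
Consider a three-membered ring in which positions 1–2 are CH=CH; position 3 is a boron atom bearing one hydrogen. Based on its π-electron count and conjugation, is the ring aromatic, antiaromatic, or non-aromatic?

The p orbitals form a continuous loop: the double-bond atoms are sp², each contributing one p electron; the boron has an empty p orbital. The ring is fully conjugated.
Counting π electrons: 1 × 2 = 2 from the double-bond unit + 0 from the BH atom = 2.
2 = 4(0) + 2, which satisfies Hückel's 4n+2 rule.

Aromatic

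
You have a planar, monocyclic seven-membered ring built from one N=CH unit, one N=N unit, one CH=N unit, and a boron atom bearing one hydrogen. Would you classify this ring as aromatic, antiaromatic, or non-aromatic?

All ring atoms are sp² and supply a p orbital to the ring (the double-bond atoms are sp², each contributing one p electron; the doubly-bonded nitrogens are pyridine-type — their lone pairs lie in the ring plane, leaving one electron in the p orbital; the boron has an empty p orbital); the conjugation is uninterrupted.
π-electron count: 3 × 2 = 6 from the double-bond units + 0 from the BH atom = 6.
Since 6 = 4·1 + 2, the ring meets the 4n+2 criterion.

Aromatic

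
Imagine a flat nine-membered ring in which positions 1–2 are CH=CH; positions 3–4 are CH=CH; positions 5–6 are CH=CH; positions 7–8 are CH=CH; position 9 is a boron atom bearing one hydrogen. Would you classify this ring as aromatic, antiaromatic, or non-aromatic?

Check conjugation: the double-bond atoms are sp², each contributing one p electron; the boron has an empty p orbital — every position has a p orbital, so the cyclic π system is continuous.
Adding the contributions, 4 × 2 = 8 from the double-bond units + 0 from the BH atom = 8.
A 4n π count (8, n = 2) in a planar conjugated ring means antiaromatic.

Antiaromatic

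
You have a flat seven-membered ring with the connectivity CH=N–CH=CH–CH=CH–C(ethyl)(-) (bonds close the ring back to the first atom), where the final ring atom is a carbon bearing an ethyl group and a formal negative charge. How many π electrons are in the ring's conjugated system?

All ring atoms are sp² and supply a p orbital to the ring (every atom in a ring double bond is sp² and brings one electron to the p orbital; each =N– nitrogen is pyridine-type (lone pair in the sp² plane, one electron in the p orbital); the carbanion's lone pair occupies the p orbital); the conjugation is uninterrupted.
Tallying contributions gives 3 × 2 = 6 from the double-bond units + 2 from the C(ethyl)(-) atom = 8.

8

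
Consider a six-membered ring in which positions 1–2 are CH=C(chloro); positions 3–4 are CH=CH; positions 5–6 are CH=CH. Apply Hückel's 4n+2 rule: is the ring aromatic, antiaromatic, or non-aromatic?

Aromatic

All ring atoms are sp² and supply a p orbital to the ring (every atom in a ring double bond is sp² and brings one electron to the p orbital); the conjugation is uninterrupted.
π-electron count: 3 × 2 = 6 from the 3 double-bond units.
Since 6 = 4·1 + 2, the ring meets the 4n+2 criterion.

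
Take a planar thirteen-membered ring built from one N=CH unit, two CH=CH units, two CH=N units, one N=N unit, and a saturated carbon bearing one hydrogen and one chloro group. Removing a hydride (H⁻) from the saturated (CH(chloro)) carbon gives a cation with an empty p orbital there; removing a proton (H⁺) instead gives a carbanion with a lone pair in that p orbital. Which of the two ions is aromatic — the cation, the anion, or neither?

The anion

In both ions every ring atom is sp² and contributes a p orbital, so both rings are fully conjugated.
Cation: 6 × 2 + 0 = 12 π electrons → 4(3), antiaromatic.
Anion: 6 × 2 + 2 = 14 π electrons → 4(3)+2, aromatic.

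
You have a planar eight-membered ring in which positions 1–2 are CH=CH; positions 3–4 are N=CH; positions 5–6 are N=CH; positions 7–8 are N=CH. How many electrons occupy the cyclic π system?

Check conjugation: every atom in a ring double bond is sp² and brings one electron to the p orbital; the doubly-bonded nitrogens are pyridine-type — their lone pairs lie in the ring plane, leaving one electron in the p orbital — every position has a p orbital, so the cyclic π system is continuous.
Tallying contributions gives 4 × 2 = 8 from the 4 double-bond units.

8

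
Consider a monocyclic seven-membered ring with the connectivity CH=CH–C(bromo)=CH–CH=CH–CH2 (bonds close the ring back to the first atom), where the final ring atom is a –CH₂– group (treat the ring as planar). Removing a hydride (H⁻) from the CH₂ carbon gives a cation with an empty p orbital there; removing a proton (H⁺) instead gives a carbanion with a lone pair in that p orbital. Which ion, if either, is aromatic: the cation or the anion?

In either ion the ring is fully conjugated: every atom, including the new sp² carbon, supplies a p orbital.
Cation: 3 × 2 + 0 = 6 π electrons → 4(1)+2, aromatic.
Anion: 3 × 2 + 2 = 8 π electrons → 4(2), antiaromatic.

The cation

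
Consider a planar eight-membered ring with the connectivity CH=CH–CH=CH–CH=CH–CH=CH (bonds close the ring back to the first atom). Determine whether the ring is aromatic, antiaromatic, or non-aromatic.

Antiaromatic

The p orbitals form a continuous loop: each doubly-bonded ring atom is sp² with one p-orbital electron. The ring is fully conjugated.
Tallying contributions gives 4 × 2 = 8 from the 4 double-bond units.
A 4n π count (8, n = 2) in a planar conjugated ring means antiaromatic.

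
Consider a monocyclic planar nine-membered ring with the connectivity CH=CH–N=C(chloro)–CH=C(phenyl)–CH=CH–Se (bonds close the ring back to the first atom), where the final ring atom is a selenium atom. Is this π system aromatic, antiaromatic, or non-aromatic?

Aromatic

Check conjugation: each doubly-bonded ring atom is sp² with one p-orbital electron; each =N– nitrogen is pyridine-type (lone pair in the sp² plane, one electron in the p orbital); the selenium donates one lone pair from its p orbital — every position has a p orbital, so the cyclic π system is continuous.
π-electron count: 4 × 2 = 8 from the double-bond units + 2 from the Se atom = 10.
10 = 4(2) + 2, which satisfies Hückel's 4n+2 rule.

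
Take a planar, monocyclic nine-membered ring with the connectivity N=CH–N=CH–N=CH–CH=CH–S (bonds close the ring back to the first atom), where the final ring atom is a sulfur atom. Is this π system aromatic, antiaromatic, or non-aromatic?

Every ring atom contributes a p orbital perpendicular to the ring (each doubly-bonded ring atom is sp² with one p-orbital electron; each =N– nitrogen is pyridine-type (lone pair in the sp² plane, one electron in the p orbital); the sulfur donates one lone pair from its p orbital), so the π system is cyclic and fully conjugated.
Tallying contributions gives 4 × 2 = 8 from the double-bond units + 2 from the S atom = 10.
10 = 4(2) + 2, which satisfies Hückel's 4n+2 rule.

Aromatic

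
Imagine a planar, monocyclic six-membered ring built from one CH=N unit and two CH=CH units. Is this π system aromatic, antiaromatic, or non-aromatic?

Aromatic

Check conjugation: the double-bond atoms are sp², each contributing one p electron; the doubly-bonded nitrogens are pyridine-type — their lone pairs lie in the ring plane, leaving one electron in the p orbital — every position has a p orbital, so the cyclic π system is continuous.
Adding the contributions, 3 × 2 = 6 from the 3 double-bond units.
That gives a 4n+2 count (6, n = 1).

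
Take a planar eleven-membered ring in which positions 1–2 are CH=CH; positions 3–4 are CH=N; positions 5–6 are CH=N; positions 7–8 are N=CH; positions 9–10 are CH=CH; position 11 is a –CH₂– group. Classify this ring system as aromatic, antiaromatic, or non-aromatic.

Because the tetrahedral CH₂ carbon is sp³ and has no p orbital in the ring π system at the CH2 position, the π system cannot extend all the way around the ring.
Without a continuous loop of overlapping p orbitals the Hückel electron count never comes into play.

Non-aromatic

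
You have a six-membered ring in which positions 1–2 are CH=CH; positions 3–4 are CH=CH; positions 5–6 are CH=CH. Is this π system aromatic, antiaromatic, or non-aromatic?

Check conjugation: each doubly-bonded ring atom is sp² with one p-orbital electron — every position has a p orbital, so the cyclic π system is continuous.
Counting π electrons: 3 × 2 = 6 from the 3 double-bond units.
With 6 π electrons (n = 1), the Hückel 4n+2 condition holds.
(The species described is benzene.)

Aromatic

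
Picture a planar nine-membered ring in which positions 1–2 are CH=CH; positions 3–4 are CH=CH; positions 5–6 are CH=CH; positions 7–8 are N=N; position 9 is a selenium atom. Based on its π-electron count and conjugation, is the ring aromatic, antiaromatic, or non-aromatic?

All ring atoms are sp² and supply a p orbital to the ring (each doubly-bonded ring atom is sp² with one p-orbital electron; each =N– nitrogen is pyridine-type (lone pair in the sp² plane, one electron in the p orbital); the selenium donates one lone pair from its p orbital); the conjugation is uninterrupted.
Counting π electrons: 4 × 2 = 8 from the double-bond units + 2 from the Se atom = 10.
Since 10 = 4·2 + 2, the ring meets the 4n+2 criterion.

Aromatic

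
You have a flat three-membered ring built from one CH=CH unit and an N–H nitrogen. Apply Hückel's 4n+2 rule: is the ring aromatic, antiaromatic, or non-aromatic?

Antiaromatic

The p orbitals form a continuous loop: the double-bond atoms are sp², each contributing one p electron; the pyrrole-type nitrogen donates its lone pair from the p orbital. The ring is fully conjugated.
Adding the contributions, 1 × 2 = 2 from the double-bond unit + 2 from the NH atom = 4.
A 4n π count (4, n = 1) in a planar conjugated ring means antiaromatic.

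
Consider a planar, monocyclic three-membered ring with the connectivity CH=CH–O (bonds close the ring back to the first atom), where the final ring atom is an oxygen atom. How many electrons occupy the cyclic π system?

4

Check conjugation: the double-bond atoms are sp², each contributing one p electron; the oxygen donates one lone pair from its p orbital — every position has a p orbital, so the cyclic π system is continuous.
Adding the contributions, 1 × 2 = 2 from the double-bond unit + 2 from the O atom = 4.
This is oxirene.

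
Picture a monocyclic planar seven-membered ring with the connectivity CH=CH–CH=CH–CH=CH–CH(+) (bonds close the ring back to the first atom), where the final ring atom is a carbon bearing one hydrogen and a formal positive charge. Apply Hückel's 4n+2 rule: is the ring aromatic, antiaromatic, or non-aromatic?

The p orbitals form a continuous loop: the double-bond atoms are sp², each contributing one p electron; the carbocation has an empty p orbital. The ring is fully conjugated.
Adding the contributions, 3 × 2 = 6 from the double-bond units + 0 from the CH(+) atom = 6.
6 = 4(1) + 2, which satisfies Hückel's 4n+2 rule.
(The species described is the tropylium cation.)

Aromatic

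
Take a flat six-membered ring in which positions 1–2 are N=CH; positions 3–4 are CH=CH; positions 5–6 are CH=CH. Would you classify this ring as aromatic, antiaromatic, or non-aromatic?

The p orbitals form a continuous loop: each doubly-bonded ring atom is sp² with one p-orbital electron; the doubly-bonded nitrogens are pyridine-type — their lone pairs lie in the ring plane, leaving one electron in the p orbital. The ring is fully conjugated.
π-electron count: 3 × 2 = 6 from the 3 double-bond units.
Since 6 = 4·1 + 2, the ring meets the 4n+2 criterion.

Aromatic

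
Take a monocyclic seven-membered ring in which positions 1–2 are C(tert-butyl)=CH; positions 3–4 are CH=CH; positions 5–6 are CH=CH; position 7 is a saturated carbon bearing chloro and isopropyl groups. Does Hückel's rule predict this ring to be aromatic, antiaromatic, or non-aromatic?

Non-aromatic

At the C(chloro)(isopropyl) position, that saturated carbon is sp³ and has no p orbital in the ring π system; the ring's p-orbital overlap is broken there.
Broken conjugation rules out both aromaticity and antiaromaticity.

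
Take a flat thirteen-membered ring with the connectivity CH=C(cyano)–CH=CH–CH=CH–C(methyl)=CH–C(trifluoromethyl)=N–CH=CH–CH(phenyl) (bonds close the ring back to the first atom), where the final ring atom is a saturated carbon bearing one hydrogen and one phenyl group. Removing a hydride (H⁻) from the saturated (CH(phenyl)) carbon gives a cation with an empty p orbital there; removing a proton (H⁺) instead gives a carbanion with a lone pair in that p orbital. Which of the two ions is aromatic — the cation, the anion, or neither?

Both ions have a continuous loop of p orbitals — each ring atom is sp².
Cation: 6 × 2 + 0 = 12 π electrons → 4(3), antiaromatic.
Anion: 6 × 2 + 2 = 14 π electrons → 4(3)+2, aromatic.

The anion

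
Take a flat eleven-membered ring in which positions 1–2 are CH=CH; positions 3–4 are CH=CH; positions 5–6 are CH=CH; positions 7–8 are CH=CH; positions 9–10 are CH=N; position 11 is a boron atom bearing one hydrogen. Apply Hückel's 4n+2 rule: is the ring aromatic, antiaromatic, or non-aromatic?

Aromatic

Every ring atom contributes a p orbital perpendicular to the ring (the double-bond atoms are sp², each contributing one p electron; the doubly-bonded nitrogens are pyridine-type — their lone pairs lie in the ring plane, leaving one electron in the p orbital; the boron has an empty p orbital), so the π system is cyclic and fully conjugated.
π-electron count: 5 × 2 = 10 from the double-bond units + 0 from the BH atom = 10.
That gives a 4n+2 count (10, n = 2).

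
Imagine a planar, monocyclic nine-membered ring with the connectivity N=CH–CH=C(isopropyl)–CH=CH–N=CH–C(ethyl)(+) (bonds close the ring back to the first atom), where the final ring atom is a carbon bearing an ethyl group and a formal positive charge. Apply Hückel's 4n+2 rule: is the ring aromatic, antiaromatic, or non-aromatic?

Antiaromatic

All ring atoms are sp² and supply a p orbital to the ring (every atom in a ring double bond is sp² and brings one electron to the p orbital; each sp² =N– keeps its lone pair in-plane and puts one electron into the π system; the carbocation has an empty p orbital); the conjugation is uninterrupted.
π-electron count: 4 × 2 = 8 from the double-bond units + 0 from the C(ethyl)(+) atom = 8.
8 is a 4n count (n = 2), so the planar conjugated ring is antiaromatic.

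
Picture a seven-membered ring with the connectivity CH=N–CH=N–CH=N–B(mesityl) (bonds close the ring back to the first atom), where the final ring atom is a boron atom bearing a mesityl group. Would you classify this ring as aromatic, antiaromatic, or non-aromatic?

Every ring atom contributes a p orbital perpendicular to the ring (every atom in a ring double bond is sp² and brings one electron to the p orbital; each =N– nitrogen is pyridine-type (lone pair in the sp² plane, one electron in the p orbital); the boron has an empty p orbital), so the π system is cyclic and fully conjugated.
Adding the contributions, 3 × 2 = 6 from the double-bond units + 0 from the B(mesityl) atom = 6.
6 = 4(1) + 2, which satisfies Hückel's 4n+2 rule.

Aromatic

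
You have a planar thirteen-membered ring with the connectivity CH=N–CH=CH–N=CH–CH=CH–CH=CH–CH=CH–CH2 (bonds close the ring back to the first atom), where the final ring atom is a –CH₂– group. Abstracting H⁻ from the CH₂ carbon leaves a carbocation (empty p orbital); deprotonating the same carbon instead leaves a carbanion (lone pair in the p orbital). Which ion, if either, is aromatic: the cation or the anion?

The anion

Both ions have a continuous loop of p orbitals — each ring atom is sp².
Cation: 6 × 2 + 0 = 12 π electrons → 4(3), antiaromatic.
Anion: 6 × 2 + 2 = 14 π electrons → 4(3)+2, aromatic.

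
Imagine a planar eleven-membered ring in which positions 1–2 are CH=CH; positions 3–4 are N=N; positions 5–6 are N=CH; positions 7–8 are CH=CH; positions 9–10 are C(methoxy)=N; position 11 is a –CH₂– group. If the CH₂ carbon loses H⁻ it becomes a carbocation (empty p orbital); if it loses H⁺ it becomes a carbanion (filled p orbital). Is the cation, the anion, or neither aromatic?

The cation

Both ions have a continuous loop of p orbitals — each ring atom is sp².
Cation: 5 × 2 + 0 = 10 π electrons → 4(2)+2, aromatic.
Anion: 5 × 2 + 2 = 12 π electrons → 4(3), antiaromatic.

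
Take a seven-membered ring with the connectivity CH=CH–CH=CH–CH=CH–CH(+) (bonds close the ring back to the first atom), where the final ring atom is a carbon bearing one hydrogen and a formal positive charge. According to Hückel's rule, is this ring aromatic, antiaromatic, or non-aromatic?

All ring atoms are sp² and supply a p orbital to the ring (every atom in a ring double bond is sp² and brings one electron to the p orbital; the carbocation has an empty p orbital); the conjugation is uninterrupted.
π-electron count: 3 × 2 = 6 from the double-bond units + 0 from the CH(+) atom = 6.
Since 6 = 4·1 + 2, the ring meets the 4n+2 criterion.
This is the tropylium cation.

Aromatic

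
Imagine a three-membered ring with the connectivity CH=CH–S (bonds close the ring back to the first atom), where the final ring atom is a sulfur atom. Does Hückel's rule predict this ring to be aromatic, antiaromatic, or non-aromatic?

Every ring atom contributes a p orbital perpendicular to the ring (the double-bond atoms are sp², each contributing one p electron; the sulfur donates one lone pair from its p orbital), so the π system is cyclic and fully conjugated.
Adding the contributions, 1 × 2 = 2 from the double-bond unit + 2 from the S atom = 4.
A 4n π count (4, n = 1) in a planar conjugated ring means antiaromatic.

Antiaromatic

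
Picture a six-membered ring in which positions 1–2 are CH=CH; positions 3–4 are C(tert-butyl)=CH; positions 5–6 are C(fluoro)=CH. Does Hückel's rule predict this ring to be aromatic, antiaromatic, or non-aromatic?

Aromatic

All ring atoms are sp² and supply a p orbital to the ring (every atom in a ring double bond is sp² and brings one electron to the p orbital); the conjugation is uninterrupted.
π-electron count: 3 × 2 = 6 from the 3 double-bond units.
Since 6 = 4·1 + 2, the ring meets the 4n+2 criterion.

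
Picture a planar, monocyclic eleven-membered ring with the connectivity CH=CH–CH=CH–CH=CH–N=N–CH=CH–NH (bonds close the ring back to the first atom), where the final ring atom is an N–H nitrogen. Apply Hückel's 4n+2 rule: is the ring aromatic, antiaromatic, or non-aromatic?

Antiaromatic

Check conjugation: every atom in a ring double bond is sp² and brings one electron to the p orbital; the doubly-bonded nitrogens are pyridine-type — their lone pairs lie in the ring plane, leaving one electron in the p orbital; the pyrrole-type nitrogen donates its lone pair from the p orbital — every position has a p orbital, so the cyclic π system is continuous.
π-electron count: 5 × 2 = 10 from the double-bond units + 2 from the NH atom = 12.
With 12 = 4·3 π electrons, Hückel's rule classifies the planar ring as antiaromatic.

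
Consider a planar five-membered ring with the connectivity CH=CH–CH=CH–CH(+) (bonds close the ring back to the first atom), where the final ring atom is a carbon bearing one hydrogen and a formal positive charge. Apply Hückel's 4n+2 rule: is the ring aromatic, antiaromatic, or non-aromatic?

All ring atoms are sp² and supply a p orbital to the ring (each doubly-bonded ring atom is sp² with one p-orbital electron; the carbocation has an empty p orbital); the conjugation is uninterrupted.
Adding the contributions, 2 × 2 = 4 from the double-bond units + 0 from the CH(+) atom = 4.
4 is a 4n count (n = 1), so the planar conjugated ring is antiaromatic.
(This ring is the cyclopentadienyl cation.)

Antiaromatic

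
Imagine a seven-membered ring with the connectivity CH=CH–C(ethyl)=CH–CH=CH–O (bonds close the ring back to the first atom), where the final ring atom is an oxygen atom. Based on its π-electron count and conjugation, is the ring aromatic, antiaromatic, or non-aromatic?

Antiaromatic

Check conjugation: every atom in a ring double bond is sp² and brings one electron to the p orbital; the oxygen donates one lone pair from its p orbital — every position has a p orbital, so the cyclic π system is continuous.
Tallying contributions gives 3 × 2 = 6 from the double-bond units + 2 from the O atom = 8.
A 4n π count (8, n = 2) in a planar conjugated ring means antiaromatic.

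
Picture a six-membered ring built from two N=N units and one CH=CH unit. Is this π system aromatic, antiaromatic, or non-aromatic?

All ring atoms are sp² and supply a p orbital to the ring (every atom in a ring double bond is sp² and brings one electron to the p orbital; the doubly-bonded nitrogens are pyridine-type — their lone pairs lie in the ring plane, leaving one electron in the p orbital); the conjugation is uninterrupted.
Counting π electrons: 3 × 2 = 6 from the 3 double-bond units.
That gives a 4n+2 count (6, n = 1).

Aromatic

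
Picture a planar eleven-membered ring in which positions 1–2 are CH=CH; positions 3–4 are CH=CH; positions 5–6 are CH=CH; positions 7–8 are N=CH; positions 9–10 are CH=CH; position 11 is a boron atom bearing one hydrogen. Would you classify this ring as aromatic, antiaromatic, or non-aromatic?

The p orbitals form a continuous loop: the double-bond atoms are sp², each contributing one p electron; the doubly-bonded nitrogens are pyridine-type — their lone pairs lie in the ring plane, leaving one electron in the p orbital; the boron has an empty p orbital. The ring is fully conjugated.
Counting π electrons: 5 × 2 = 10 from the double-bond units + 0 from the BH atom = 10.
That gives a 4n+2 count (10, n = 2).

Aromatic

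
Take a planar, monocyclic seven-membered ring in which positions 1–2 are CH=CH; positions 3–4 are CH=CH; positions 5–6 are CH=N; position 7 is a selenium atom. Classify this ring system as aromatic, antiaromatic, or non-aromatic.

Every ring atom contributes a p orbital perpendicular to the ring (the double-bond atoms are sp², each contributing one p electron; each sp² =N– keeps its lone pair in-plane and puts one electron into the π system; the selenium donates one lone pair from its p orbital), so the π system is cyclic and fully conjugated.
Adding the contributions, 3 × 2 = 6 from the double-bond units + 2 from the Se atom = 8.
With 8 = 4·2 π electrons, Hückel's rule classifies the planar ring as antiaromatic.

Antiaromatic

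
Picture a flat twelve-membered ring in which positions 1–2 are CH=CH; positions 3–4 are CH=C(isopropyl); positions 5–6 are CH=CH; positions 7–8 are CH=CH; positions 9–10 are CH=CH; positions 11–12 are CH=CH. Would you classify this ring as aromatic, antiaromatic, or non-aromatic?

Antiaromatic

The p orbitals form a continuous loop: the double-bond atoms are sp², each contributing one p electron. The ring is fully conjugated.
Adding the contributions, 6 × 2 = 12 from the 6 double-bond units.
A 4n π count (12, n = 3) in a planar conjugated ring means antiaromatic.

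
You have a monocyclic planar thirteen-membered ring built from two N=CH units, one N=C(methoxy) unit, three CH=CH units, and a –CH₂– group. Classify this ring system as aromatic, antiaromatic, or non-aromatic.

The CH2 carbon is saturated: the tetrahedral CH₂ carbon is sp³ and has no p orbital in the ring π system. Conjugation is not continuous around the ring.
Broken conjugation rules out both aromaticity and antiaromaticity.

Non-aromatic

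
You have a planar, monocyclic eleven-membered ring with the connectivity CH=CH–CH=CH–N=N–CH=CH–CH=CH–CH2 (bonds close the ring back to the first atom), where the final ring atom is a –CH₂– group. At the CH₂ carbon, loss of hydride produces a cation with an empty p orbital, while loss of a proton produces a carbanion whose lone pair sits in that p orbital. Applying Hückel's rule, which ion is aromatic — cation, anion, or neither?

The cation

In both ions every ring atom is sp² and contributes a p orbital, so both rings are fully conjugated.
Cation: 5 × 2 + 0 = 10 π electrons → 4(2)+2, aromatic.
Anion: 5 × 2 + 2 = 12 π electrons → 4(3), antiaromatic.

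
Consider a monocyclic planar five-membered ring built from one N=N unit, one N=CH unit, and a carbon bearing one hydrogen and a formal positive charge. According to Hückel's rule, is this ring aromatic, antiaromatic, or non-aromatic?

Antiaromatic

The p orbitals form a continuous loop: every atom in a ring double bond is sp² and brings one electron to the p orbital; each =N– nitrogen is pyridine-type (lone pair in the sp² plane, one electron in the p orbital); the carbocation has an empty p orbital. The ring is fully conjugated.
π-electron count: 2 × 2 = 4 from the double-bond units + 0 from the CH(+) atom = 4.
A 4n π count (4, n = 1) in a planar conjugated ring means antiaromatic.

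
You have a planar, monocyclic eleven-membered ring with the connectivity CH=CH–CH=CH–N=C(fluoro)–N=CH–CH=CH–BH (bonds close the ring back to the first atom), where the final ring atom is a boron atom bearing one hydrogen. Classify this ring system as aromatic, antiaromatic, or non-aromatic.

Check conjugation: the double-bond atoms are sp², each contributing one p electron; each =N– nitrogen is pyridine-type (lone pair in the sp² plane, one electron in the p orbital); the boron has an empty p orbital — every position has a p orbital, so the cyclic π system is continuous.
Adding the contributions, 5 × 2 = 10 from the double-bond units + 0 from the BH atom = 10.
Since 10 = 4·2 + 2, the ring meets the 4n+2 criterion.

Aromatic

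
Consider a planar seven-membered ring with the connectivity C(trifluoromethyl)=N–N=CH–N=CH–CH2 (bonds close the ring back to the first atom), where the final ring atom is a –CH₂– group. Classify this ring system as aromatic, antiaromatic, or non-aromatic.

Non-aromatic

The CH2 carbon is saturated: the tetrahedral CH₂ carbon is sp³ and has no p orbital in the ring π system. Conjugation is not continuous around the ring.
Hückel's rule only applies to fully conjugated rings, so this one is simply non-aromatic.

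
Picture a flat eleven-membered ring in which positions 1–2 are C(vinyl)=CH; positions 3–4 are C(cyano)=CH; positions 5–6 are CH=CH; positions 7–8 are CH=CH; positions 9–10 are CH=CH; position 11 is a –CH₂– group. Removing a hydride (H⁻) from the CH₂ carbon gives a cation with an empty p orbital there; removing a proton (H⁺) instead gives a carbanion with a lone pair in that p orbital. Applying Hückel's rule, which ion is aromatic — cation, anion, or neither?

Both ions have a continuous loop of p orbitals — each ring atom is sp².
Cation: 5 × 2 + 0 = 10 π electrons → 4(2)+2, aromatic.
Anion: 5 × 2 + 2 = 12 π electrons → 4(3), antiaromatic.

The cation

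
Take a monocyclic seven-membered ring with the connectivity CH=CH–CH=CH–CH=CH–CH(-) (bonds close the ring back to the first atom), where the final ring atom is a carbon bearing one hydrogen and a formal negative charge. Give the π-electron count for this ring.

The p orbitals form a continuous loop: each doubly-bonded ring atom is sp² with one p-orbital electron; the carbanion's lone pair occupies the p orbital. The ring is fully conjugated.
Tallying contributions gives 3 × 2 = 6 from the double-bond units + 2 from the CH(-) atom = 8.
(The species described is the cycloheptatrienyl anion.)

8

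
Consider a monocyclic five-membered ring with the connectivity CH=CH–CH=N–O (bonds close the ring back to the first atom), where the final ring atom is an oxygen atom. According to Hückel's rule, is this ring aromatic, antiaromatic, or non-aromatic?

Every ring atom contributes a p orbital perpendicular to the ring (the double-bond atoms are sp², each contributing one p electron; each =N– nitrogen is pyridine-type (lone pair in the sp² plane, one electron in the p orbital); the oxygen donates one lone pair from its p orbital), so the π system is cyclic and fully conjugated.
π-electron count: 2 × 2 = 4 from the double-bond units + 2 from the O atom = 6.
That gives a 4n+2 count (6, n = 1).

Aromatic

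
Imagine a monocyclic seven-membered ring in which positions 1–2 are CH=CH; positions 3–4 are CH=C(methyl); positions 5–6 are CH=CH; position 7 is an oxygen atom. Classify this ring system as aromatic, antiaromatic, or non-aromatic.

Antiaromatic

Check conjugation: each doubly-bonded ring atom is sp² with one p-orbital electron; the oxygen donates one lone pair from its p orbital — every position has a p orbital, so the cyclic π system is continuous.
Adding the contributions, 3 × 2 = 6 from the double-bond units + 2 from the O atom = 8.
A 4n π count (8, n = 2) in a planar conjugated ring means antiaromatic.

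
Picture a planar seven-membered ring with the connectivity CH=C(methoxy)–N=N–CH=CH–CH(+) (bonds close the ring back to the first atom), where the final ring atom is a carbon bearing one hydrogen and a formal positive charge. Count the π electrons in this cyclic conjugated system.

Every ring atom contributes a p orbital perpendicular to the ring (the double-bond atoms are sp², each contributing one p electron; each sp² =N– keeps its lone pair in-plane and puts one electron into the π system; the carbocation has an empty p orbital), so the π system is cyclic and fully conjugated.
Counting π electrons: 3 × 2 = 6 from the double-bond units + 0 from the CH(+) atom = 6.

6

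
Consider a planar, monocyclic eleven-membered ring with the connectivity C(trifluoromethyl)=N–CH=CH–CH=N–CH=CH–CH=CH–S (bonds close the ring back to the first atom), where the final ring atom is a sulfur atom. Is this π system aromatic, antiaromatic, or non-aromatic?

Check conjugation: every atom in a ring double bond is sp² and brings one electron to the p orbital; each =N– nitrogen is pyridine-type (lone pair in the sp² plane, one electron in the p orbital); the sulfur donates one lone pair from its p orbital — every position has a p orbital, so the cyclic π system is continuous.
Tallying contributions gives 5 × 2 = 10 from the double-bond units + 2 from the S atom = 12.
A 4n π count (12, n = 3) in a planar conjugated ring means antiaromatic.

Antiaromatic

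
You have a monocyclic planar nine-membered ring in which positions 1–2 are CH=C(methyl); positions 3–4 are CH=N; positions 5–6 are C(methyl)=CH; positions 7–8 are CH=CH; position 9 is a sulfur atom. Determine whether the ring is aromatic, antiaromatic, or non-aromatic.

All ring atoms are sp² and supply a p orbital to the ring (the double-bond atoms are sp², each contributing one p electron; the doubly-bonded nitrogens are pyridine-type — their lone pairs lie in the ring plane, leaving one electron in the p orbital; the sulfur donates one lone pair from its p orbital); the conjugation is uninterrupted.
Adding the contributions, 4 × 2 = 8 from the double-bond units + 2 from the S atom = 10.
10 = 4(2) + 2, which satisfies Hückel's 4n+2 rule.

Aromatic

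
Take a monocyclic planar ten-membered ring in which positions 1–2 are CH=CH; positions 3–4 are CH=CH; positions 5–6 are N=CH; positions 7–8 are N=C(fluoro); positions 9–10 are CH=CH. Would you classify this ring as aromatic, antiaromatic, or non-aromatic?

Aromatic

Every ring atom contributes a p orbital perpendicular to the ring (every atom in a ring double bond is sp² and brings one electron to the p orbital; the doubly-bonded nitrogens are pyridine-type — their lone pairs lie in the ring plane, leaving one electron in the p orbital), so the π system is cyclic and fully conjugated.
Adding the contributions, 5 × 2 = 10 from the 5 double-bond units.
That gives a 4n+2 count (10, n = 2).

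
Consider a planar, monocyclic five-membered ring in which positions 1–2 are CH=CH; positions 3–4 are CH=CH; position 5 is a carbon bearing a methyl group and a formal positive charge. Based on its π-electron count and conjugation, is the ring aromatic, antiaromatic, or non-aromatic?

Antiaromatic

All ring atoms are sp² and supply a p orbital to the ring (each doubly-bonded ring atom is sp² with one p-orbital electron; the carbocation has an empty p orbital); the conjugation is uninterrupted.
π-electron count: 2 × 2 = 4 from the double-bond units + 0 from the C(methyl)(+) atom = 4.
A 4n π count (4, n = 1) in a planar conjugated ring means antiaromatic.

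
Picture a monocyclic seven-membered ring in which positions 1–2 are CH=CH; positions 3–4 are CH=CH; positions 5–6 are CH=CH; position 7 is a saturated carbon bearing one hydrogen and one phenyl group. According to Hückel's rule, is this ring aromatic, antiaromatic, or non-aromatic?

Non-aromatic

The CH(phenyl) position has four σ bonds — that saturated carbon is sp³ and has no p orbital in the ring π system — so the cyclic conjugation is interrupted.
Hückel's rule only applies to fully conjugated rings, so this one is simply non-aromatic.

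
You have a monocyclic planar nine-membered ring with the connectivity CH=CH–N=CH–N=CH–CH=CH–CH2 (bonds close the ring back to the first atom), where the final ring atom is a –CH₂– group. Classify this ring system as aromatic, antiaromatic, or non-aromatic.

Because the tetrahedral CH₂ carbon is sp³ and has no p orbital in the ring π system at the CH2 position, the π system cannot extend all the way around the ring.
Broken conjugation rules out both aromaticity and antiaromaticity.

Non-aromatic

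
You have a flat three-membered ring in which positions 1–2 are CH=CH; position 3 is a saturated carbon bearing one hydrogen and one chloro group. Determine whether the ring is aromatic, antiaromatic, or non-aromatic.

The CH(chloro) carbon is saturated: that saturated carbon is sp³ and has no p orbital in the ring π system. Conjugation is not continuous around the ring.
Broken conjugation rules out both aromaticity and antiaromaticity.

Non-aromatic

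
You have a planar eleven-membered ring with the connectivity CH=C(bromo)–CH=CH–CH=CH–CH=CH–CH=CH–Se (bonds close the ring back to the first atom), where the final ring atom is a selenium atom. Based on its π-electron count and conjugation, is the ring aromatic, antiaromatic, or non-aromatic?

Check conjugation: every atom in a ring double bond is sp² and brings one electron to the p orbital; the selenium donates one lone pair from its p orbital — every position has a p orbital, so the cyclic π system is continuous.
Tallying contributions gives 5 × 2 = 10 from the double-bond units + 2 from the Se atom = 12.
A 4n π count (12, n = 3) in a planar conjugated ring means antiaromatic.

Antiaromatic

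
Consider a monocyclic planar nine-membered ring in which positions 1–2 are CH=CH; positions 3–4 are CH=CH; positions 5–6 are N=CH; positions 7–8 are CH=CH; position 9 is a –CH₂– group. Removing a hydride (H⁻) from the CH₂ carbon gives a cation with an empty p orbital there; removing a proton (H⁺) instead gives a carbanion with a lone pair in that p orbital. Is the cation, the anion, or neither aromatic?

The anion

Both ions have a continuous loop of p orbitals — each ring atom is sp².
Cation: 4 × 2 + 0 = 8 π electrons → 4(2), antiaromatic.
Anion: 4 × 2 + 2 = 10 π electrons → 4(2)+2, aromatic.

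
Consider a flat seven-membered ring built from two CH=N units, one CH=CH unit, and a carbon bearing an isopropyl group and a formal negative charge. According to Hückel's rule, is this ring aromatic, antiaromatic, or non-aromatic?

Antiaromatic

All ring atoms are sp² and supply a p orbital to the ring (each doubly-bonded ring atom is sp² with one p-orbital electron; each sp² =N– keeps its lone pair in-plane and puts one electron into the π system; the carbanion's lone pair occupies the p orbital); the conjugation is uninterrupted.
π-electron count: 3 × 2 = 6 from the double-bond units + 2 from the C(isopropyl)(-) atom = 8.
8 is a 4n count (n = 2), so the planar conjugated ring is antiaromatic.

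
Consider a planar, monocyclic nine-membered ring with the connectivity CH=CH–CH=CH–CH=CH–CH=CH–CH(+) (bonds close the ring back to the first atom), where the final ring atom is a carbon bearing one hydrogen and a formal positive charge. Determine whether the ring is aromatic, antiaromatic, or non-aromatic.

Check conjugation: every atom in a ring double bond is sp² and brings one electron to the p orbital; the carbocation has an empty p orbital — every position has a p orbital, so the cyclic π system is continuous.
Tallying contributions gives 4 × 2 = 8 from the double-bond units + 0 from the CH(+) atom = 8.
With 8 = 4·2 π electrons, Hückel's rule classifies the planar ring as antiaromatic.

Antiaromatic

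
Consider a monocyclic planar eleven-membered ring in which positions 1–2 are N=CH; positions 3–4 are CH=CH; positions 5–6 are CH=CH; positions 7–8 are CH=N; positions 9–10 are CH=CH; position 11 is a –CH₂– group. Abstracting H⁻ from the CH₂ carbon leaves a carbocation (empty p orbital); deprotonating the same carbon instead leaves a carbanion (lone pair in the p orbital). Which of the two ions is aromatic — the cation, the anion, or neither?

The cation

Both ions have a continuous loop of p orbitals — each ring atom is sp².
Cation: 5 × 2 + 0 = 10 π electrons → 4(2)+2, aromatic.
Anion: 5 × 2 + 2 = 12 π electrons → 4(3), antiaromatic.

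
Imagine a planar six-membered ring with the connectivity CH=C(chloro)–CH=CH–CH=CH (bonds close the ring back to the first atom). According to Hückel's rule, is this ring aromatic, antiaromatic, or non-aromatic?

Aromatic

All ring atoms are sp² and supply a p orbital to the ring (every atom in a ring double bond is sp² and brings one electron to the p orbital); the conjugation is uninterrupted.
Counting π electrons: 3 × 2 = 6 from the 3 double-bond units.
With 6 π electrons (n = 1), the Hückel 4n+2 condition holds.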